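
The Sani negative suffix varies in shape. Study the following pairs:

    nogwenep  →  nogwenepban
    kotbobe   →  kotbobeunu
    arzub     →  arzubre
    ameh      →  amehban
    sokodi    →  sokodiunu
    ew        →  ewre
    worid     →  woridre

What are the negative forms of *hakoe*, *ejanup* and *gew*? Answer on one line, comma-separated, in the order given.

hakoeunu, ejanupban, gewre

The pattern is voicing of the final sound: -ban when the stem ends in a voiceless consonant (*nogwenep*, *ameh*); -re when the stem ends in a voiced consonant (*arzub*, *ew*, *worid*); -unu when the stem ends in a vowel (*kotbobe*, *sokodi*).
Since the final sound of *hakoe* is /e/ (a vowel), it takes -unu, giving *hakoeunu*.
*ejanup*: final sound = /p/, a voiceless consonant → -ban → *ejanupban*.
The final sound of *gew* is /w/, which is a voiced consonant, so the suffix is -re, giving *gewre*.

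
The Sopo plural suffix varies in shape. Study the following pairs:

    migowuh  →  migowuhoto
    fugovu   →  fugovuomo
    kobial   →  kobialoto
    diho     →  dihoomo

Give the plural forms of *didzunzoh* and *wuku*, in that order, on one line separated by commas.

The pattern is consonant vs. vowel: -oto when the stem ends in a consonant (*migowuh*, *kobial*); -omo when the stem ends in a vowel (*fugovu*, *diho*).
The final sound of *didzunzoh* is /h/, which is a consonant, so the suffix is -oto, giving *didzunzohoto*.
Since the final sound of *wuku* is /u/ (a vowel), it takes -omo, giving *wukuomo*.

didzunzohoto, wukuomo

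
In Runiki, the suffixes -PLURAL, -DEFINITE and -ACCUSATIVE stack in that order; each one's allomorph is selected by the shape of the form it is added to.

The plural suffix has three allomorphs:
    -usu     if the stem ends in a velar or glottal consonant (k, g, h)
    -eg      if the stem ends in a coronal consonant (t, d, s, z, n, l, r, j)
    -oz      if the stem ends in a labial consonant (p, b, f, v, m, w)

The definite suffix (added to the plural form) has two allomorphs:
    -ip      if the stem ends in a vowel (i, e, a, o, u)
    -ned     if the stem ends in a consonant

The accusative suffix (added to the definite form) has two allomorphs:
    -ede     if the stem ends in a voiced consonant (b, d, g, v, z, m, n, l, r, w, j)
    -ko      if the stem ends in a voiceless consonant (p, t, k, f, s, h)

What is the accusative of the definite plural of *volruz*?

*volruz*: final consonant = /z/, coronal → -eg → *volruzeg*.
The final sound of the plural form *volruzeg* is /g/, which is a consonant, so the definite suffix is -ned, giving *volruzegned*.
Since the final consonant of the definite form *volruzegned* is /d/ (voiced), it takes -ede, giving *volruzegnedede*.

volruzegnedede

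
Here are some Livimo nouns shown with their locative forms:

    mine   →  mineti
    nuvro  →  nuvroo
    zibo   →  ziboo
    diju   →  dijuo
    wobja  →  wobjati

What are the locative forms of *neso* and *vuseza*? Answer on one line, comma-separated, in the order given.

nesoo, vusezati

The alternation tracks the last vowel of the stem — -o when the last vowel of the stem is a rounded vowel (*nuvro*, *zibo*, *diju*); -ti when the last vowel of the stem is an unrounded vowel (*mine*, *wobja*).
*neso* — last vowel /o/ (a rounded vowel) → -o → *nesoo*.
*vuseza*: last vowel = /a/, an unrounded vowel → -ti → *vusezati*.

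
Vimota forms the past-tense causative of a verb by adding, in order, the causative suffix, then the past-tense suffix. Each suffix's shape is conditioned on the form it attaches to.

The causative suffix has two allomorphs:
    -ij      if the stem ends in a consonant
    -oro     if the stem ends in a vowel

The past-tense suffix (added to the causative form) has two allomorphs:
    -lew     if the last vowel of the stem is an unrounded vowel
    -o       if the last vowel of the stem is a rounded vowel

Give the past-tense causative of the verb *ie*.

ieoroo

*ie* — final sound /e/ (a vowel) → -oro → *ieoro*.
The last vowel of the causative form *ieoro* is /o/, which is a rounded vowel, so the past-tense suffix is -o, giving *ieoroo*.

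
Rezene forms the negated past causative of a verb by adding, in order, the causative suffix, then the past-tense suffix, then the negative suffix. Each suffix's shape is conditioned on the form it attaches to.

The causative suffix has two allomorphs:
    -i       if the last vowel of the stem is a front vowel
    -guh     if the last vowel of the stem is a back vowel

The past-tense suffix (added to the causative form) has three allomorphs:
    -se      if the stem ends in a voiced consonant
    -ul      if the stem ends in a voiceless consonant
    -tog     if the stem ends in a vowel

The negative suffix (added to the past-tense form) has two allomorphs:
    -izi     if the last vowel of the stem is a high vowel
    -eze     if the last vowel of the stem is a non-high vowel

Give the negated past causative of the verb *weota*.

weotaguhulizi

Since the last vowel of *weota* is /a/ (a back vowel), it takes -guh, giving *weotaguh*.
The causative form *weotaguh*: final sound = /h/, a voiceless consonant → -ul → *weotaguhul*.
Since the last vowel of the past-tense form *weotaguhul* is /u/ (a high vowel), it takes -izi, giving *weotaguhulizi*.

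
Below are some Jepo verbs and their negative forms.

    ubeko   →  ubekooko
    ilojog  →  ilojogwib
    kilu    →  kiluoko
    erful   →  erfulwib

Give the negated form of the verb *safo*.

Looking at the final sound of each stem: -wib when the stem ends in a consonant (*ilojog*, *erful*); -oko when the stem ends in a vowel (*ubeko*, *kilu*).
*safo* — final sound /o/ (a vowel) → -oko → *safooko*.

safooko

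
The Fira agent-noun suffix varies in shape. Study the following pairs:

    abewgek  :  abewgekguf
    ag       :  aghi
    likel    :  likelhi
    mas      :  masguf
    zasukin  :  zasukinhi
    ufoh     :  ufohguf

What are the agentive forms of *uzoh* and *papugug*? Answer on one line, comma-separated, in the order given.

Looking at the final consonant of each stem: -guf when the stem ends in a voiceless consonant (*abewgek*, *mas*, *ufoh*); -hi when the stem ends in a voiced consonant (*ag*, *likel*, *zasukin*).
*uzoh*: final consonant = /h/, voiceless → -guf → *uzohguf*.
The final consonant of *papugug* is /g/, which is voiced, so the suffix is -hi, giving *papugughi*.

uzohguf, papugughi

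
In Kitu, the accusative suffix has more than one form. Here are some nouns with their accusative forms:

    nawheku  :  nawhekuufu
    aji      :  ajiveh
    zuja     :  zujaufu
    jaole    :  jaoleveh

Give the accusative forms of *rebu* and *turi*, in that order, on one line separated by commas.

The pattern is front/back vowel harmony: -veh when the last vowel of the stem is a front vowel (*aji*, *jaole*); -ufu when the last vowel of the stem is a back vowel (*nawheku*, *zuja*).
*rebu*: last vowel = /u/, a back vowel → -ufu → *rebuufu*.
*turi*: last vowel = /i/, a front vowel → -veh → *turiveh*.

rebuufu, turiveh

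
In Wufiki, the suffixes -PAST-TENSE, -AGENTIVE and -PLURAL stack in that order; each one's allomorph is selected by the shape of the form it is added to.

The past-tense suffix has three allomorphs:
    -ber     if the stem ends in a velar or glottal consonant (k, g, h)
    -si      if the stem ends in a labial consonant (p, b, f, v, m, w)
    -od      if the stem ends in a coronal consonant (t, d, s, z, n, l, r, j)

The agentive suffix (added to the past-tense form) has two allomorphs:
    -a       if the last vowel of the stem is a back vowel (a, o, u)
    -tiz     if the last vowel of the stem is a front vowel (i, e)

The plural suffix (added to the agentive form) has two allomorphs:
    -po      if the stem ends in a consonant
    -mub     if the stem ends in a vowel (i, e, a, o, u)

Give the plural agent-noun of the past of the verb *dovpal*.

*dovpal*: final consonant = /l/, coronal → -od → *dovpalod*.
Since the last vowel of the past-tense form *dovpalod* is /o/ (a back vowel), it takes -a, giving *dovpaloda*.
The agentive form *dovpaloda* — final sound /a/ (a vowel) → -mub → *dovpalodamub*.

dovpalodamub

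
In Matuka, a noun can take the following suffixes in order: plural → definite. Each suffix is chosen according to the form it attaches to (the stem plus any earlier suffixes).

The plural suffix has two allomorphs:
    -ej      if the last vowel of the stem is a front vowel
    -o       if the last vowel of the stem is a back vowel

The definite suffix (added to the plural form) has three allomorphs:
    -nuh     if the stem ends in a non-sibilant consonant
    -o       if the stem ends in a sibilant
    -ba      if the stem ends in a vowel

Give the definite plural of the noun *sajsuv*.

sajsuvoba

Since the last vowel of *sajsuv* is /u/ (a back vowel), it takes -o, giving *sajsuvo*.
The plural form *sajsuvo*: final sound = /o/, a vowel → -ba → *sajsuvoba*.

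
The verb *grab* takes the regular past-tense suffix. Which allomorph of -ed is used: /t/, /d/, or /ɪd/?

/d/

The stem *grab* ends in a voiced sound other than /d/.
The -ed suffix is realized as /ɪd/ after /t, d/; as /t/ after other voiceless consonants; and as /d/ after other voiced sounds.
So -ed on *grab* is pronounced /d/.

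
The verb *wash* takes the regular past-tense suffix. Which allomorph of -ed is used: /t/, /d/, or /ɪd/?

The stem *wash* ends in a voiceless consonant other than /t/.
The -ed suffix is realized as /ɪd/ after /t, d/; as /t/ after other voiceless consonants; and as /d/ after other voiced sounds.
So -ed on *wash* is pronounced /t/.

/t/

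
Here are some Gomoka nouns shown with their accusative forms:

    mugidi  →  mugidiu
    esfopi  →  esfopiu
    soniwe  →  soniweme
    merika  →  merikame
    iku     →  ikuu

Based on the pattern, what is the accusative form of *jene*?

jeneme

The alternation tracks the last vowel of the stem — -u when the last vowel of the stem is a high vowel (*mugidi*, *esfopi*, *iku*); -me when the last vowel of the stem is a non-high vowel (*soniwe*, *merika*).
The last vowel of *jene* is /e/, which is a non-high vowel, so the suffix is -me, giving *jeneme*.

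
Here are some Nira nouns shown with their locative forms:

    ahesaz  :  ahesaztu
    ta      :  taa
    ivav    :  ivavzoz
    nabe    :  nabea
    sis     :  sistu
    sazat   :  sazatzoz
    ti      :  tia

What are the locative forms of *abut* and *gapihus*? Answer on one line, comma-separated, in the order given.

The pattern is sibilance of the final sound: -tu when the stem ends in a sibilant (*ahesaz*, *sis*); -zoz when the stem ends in a non-sibilant consonant (*ivav*, *sazat*); -a when the stem ends in a vowel (*ta*, *nabe*, *ti*).
*abut* — final sound /t/ (a non-sibilant consonant) → -zoz → *abutzoz*.
The final sound of *gapihus* is /s/, which is a sibilant, so the suffix is -tu, giving *gapihustu*.

abutzoz, gapihustu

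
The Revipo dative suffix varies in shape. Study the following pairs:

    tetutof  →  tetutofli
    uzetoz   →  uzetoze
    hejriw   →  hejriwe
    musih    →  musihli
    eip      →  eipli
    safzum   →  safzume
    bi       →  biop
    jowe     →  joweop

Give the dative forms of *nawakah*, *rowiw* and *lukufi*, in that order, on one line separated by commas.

nawakahli, rowiwe, lukufiop

Looking at the final sound of each stem: -li when the stem ends in a voiceless consonant (*tetutof*, *musih*, *eip*); -e when the stem ends in a voiced consonant (*uzetoz*, *hejriw*, *safzum*); -op when the stem ends in a vowel (*bi*, *jowe*).
*nawakah* — final sound /h/ (a voiceless consonant) → -li → *nawakahli*.
*rowiw* — final sound /w/ (a voiced consonant) → -e → *rowiwe*.
*lukufi* — final sound /i/ (a vowel) → -op → *lukufiop*.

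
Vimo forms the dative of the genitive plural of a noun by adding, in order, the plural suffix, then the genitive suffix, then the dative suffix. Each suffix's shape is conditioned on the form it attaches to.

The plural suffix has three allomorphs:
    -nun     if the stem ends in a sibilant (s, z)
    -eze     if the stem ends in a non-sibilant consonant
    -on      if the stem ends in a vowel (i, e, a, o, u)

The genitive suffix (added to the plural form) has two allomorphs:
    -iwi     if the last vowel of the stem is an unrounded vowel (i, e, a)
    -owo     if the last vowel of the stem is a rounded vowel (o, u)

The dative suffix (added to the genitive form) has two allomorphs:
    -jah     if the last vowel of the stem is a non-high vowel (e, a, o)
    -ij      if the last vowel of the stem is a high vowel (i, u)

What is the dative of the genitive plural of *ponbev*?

ponbevezeiwiij

Since the final sound of *ponbev* is /v/ (a non-sibilant consonant), it takes -eze, giving *ponbeveze*.
Since the last vowel of the plural form *ponbeveze* is /e/ (an unrounded vowel), it takes -iwi, giving *ponbevezeiwi*.
The genitive form *ponbevezeiwi*: last vowel = /i/, a high vowel → -ij → *ponbevezeiwiij*.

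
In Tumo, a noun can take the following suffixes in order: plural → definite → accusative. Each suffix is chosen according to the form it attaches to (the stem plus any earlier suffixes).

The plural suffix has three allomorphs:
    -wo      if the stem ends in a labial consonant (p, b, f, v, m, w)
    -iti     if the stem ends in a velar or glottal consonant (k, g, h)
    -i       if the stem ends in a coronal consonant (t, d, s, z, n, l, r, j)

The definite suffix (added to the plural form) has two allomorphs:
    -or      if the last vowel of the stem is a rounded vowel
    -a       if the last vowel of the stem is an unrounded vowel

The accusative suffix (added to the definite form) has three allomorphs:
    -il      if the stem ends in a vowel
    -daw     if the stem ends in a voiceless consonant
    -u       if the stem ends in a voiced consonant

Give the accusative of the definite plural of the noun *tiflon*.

*tiflon* — final consonant /n/ (coronal) → -i → *tifloni*.
The plural form *tifloni* — last vowel /i/ (an unrounded vowel) → -a → *tiflonia*.
Since the final sound of the definite form *tiflonia* is /a/ (a vowel), it takes -il, giving *tifloniail*.

tifloniail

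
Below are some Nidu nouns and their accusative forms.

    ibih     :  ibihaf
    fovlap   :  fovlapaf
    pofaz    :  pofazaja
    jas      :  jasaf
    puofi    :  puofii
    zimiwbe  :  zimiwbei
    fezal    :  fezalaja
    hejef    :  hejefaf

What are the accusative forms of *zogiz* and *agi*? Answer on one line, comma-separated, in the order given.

zogizaja, agii

The pattern is voicing of the final sound: -af when the stem ends in a voiceless consonant (*ibih*, *fovlap*, *jas*, *hejef*); -aja when the stem ends in a voiced consonant (*pofaz*, *fezal*); -i when the stem ends in a vowel (*puofi*, *zimiwbe*).
The final sound of *zogiz* is /z/, which is a voiced consonant, so the suffix is -aja, giving *zogizaja*.
*agi* — final sound /i/ (a vowel) → -i → *agii*.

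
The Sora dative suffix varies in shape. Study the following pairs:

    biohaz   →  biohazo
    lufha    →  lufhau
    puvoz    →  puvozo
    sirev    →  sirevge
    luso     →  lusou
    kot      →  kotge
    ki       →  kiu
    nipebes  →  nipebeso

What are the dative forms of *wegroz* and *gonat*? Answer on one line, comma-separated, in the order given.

wegrozo, gonatge

The pattern is sibilance of the final sound: -o when the stem ends in a sibilant (*biohaz*, *puvoz*, *nipebes*); -ge when the stem ends in a non-sibilant consonant (*sirev*, *kot*); -u when the stem ends in a vowel (*lufha*, *luso*, *ki*).
*wegroz* — final sound /z/ (a sibilant) → -o → *wegrozo*.
*gonat*: final sound = /t/, a non-sibilant consonant → -ge → *gonatge*.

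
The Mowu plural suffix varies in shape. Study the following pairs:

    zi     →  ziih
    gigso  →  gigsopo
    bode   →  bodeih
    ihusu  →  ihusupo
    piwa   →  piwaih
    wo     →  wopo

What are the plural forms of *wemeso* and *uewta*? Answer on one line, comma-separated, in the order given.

wemesopo, uewtaih

Looking at the last vowel of each stem: -po when the last vowel of the stem is a rounded vowel (*gigso*, *ihusu*, *wo*); -ih when the last vowel of the stem is an unrounded vowel (*zi*, *bode*, *piwa*).
*wemeso*: last vowel = /o/, a rounded vowel → -po → *wemesopo*.
*uewta*: last vowel = /a/, an unrounded vowel → -ih → *uewtaih*.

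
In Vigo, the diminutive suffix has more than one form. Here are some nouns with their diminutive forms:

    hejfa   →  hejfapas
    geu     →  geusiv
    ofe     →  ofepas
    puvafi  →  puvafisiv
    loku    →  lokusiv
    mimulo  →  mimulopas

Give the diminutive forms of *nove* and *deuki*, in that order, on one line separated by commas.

The suffix is conditioned by the last vowel: -siv when the last vowel of the stem is a high vowel (*geu*, *puvafi*, *loku*); -pas when the last vowel of the stem is a non-high vowel (*hejfa*, *ofe*, *mimulo*).
*nove* — last vowel /e/ (a non-high vowel) → -pas → *novepas*.
*deuki*: last vowel = /i/, a high vowel → -siv → *deukisiv*.

novepas, deukisiv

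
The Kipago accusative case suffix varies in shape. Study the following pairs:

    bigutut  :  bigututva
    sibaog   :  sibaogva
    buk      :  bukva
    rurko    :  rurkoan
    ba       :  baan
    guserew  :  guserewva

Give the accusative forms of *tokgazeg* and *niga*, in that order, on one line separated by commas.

The alternation tracks the final sound of the stem — -va when the stem ends in a consonant (*bigutut*, *sibaog*, *buk*, *guserew*); -an when the stem ends in a vowel (*rurko*, *ba*).
*tokgazeg* — final sound /g/ (a consonant) → -va → *tokgazegva*.
*niga* — final sound /a/ (a vowel) → -an → *nigaan*.

tokgazegva, nigaan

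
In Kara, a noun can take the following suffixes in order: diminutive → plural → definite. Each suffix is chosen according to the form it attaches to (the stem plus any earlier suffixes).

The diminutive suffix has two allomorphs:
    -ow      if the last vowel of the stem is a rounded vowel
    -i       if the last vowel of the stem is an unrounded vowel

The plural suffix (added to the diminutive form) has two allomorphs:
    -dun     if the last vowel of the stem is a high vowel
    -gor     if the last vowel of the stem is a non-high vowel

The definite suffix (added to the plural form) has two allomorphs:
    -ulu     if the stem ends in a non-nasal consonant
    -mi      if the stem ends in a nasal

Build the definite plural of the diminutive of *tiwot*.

tiwotowgorulu

The last vowel of *tiwot* is /o/, which is a rounded vowel, so the diminutive suffix is -ow, giving *tiwotow*.
Since the last vowel of the diminutive form *tiwotow* is /o/ (a non-high vowel), it takes -gor, giving *tiwotowgor*.
Since the final consonant of the plural form *tiwotowgor* is /r/ (non-nasal), it takes -ulu, giving *tiwotowgorulu*.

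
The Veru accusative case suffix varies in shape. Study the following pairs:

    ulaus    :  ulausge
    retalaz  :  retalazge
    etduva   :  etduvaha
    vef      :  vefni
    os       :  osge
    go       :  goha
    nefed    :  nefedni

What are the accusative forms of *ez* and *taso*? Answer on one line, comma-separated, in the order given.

The pattern is sibilance of the final sound: -ge when the stem ends in a sibilant (*ulaus*, *retalaz*, *os*); -ni when the stem ends in a non-sibilant consonant (*vef*, *nefed*); -ha when the stem ends in a vowel (*etduva*, *go*).
Since the final sound of *ez* is /z/ (a sibilant), it takes -ge, giving *ezge*.
*taso*: final sound = /o/, a vowel → -ha → *tasoha*.

ezge, tasoha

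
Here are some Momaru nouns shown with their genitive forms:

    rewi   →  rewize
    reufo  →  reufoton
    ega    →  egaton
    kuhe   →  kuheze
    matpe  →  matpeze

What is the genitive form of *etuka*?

etukaton

The alternation tracks the last vowel of the stem — -ze when the last vowel of the stem is a front vowel (*rewi*, *kuhe*, *matpe*); -ton when the last vowel of the stem is a back vowel (*reufo*, *ega*).
*etuka* — last vowel /a/ (a back vowel) → -ton → *etukaton*.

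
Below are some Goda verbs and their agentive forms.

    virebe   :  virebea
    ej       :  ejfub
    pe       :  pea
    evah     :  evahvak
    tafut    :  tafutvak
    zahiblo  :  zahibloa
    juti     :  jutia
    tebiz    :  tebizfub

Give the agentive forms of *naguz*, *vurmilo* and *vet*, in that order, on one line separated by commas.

The suffix is conditioned by the final sound: -vak when the stem ends in a voiceless consonant (*evah*, *tafut*); -fub when the stem ends in a voiced consonant (*ej*, *tebiz*); -a when the stem ends in a vowel (*virebe*, *pe*, *zahiblo*, *juti*).
*naguz* — final sound /z/ (a voiced consonant) → -fub → *naguzfub*.
*vurmilo*: final sound = /o/, a vowel → -a → *vurmiloa*.
The final sound of *vet* is /t/, which is a voiceless consonant, so the suffix is -vak, giving *vetvak*.

naguzfub, vurmiloa, vetvak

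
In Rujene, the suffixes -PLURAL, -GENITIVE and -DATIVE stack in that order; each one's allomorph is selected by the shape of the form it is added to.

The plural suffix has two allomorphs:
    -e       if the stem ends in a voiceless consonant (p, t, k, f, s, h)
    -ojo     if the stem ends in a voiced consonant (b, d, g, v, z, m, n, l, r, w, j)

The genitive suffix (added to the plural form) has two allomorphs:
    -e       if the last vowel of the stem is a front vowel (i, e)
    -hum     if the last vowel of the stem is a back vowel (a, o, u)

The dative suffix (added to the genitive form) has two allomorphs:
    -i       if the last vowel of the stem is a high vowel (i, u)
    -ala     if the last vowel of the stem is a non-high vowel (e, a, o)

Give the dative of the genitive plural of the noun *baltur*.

*baltur* — final consonant /r/ (voiced) → -ojo → *balturojo*.
The plural form *balturojo* — last vowel /o/ (a back vowel) → -hum → *balturojohum*.
The genitive form *balturojohum* — last vowel /u/ (a high vowel) → -i → *balturojohumi*.

balturojohumi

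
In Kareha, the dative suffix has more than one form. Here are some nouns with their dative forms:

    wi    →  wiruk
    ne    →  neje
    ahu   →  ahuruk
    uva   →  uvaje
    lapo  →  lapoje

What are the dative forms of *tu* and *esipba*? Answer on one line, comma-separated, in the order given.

turuk, esipbaje

Looking at the last vowel of each stem: -ruk when the last vowel of the stem is a high vowel (*wi*, *ahu*); -je when the last vowel of the stem is a non-high vowel (*ne*, *uva*, *lapo*).
*tu*: last vowel = /u/, a high vowel → -ruk → *turuk*.
Since the last vowel of *esipba* is /a/ (a non-high vowel), it takes -je, giving *esipbaje*.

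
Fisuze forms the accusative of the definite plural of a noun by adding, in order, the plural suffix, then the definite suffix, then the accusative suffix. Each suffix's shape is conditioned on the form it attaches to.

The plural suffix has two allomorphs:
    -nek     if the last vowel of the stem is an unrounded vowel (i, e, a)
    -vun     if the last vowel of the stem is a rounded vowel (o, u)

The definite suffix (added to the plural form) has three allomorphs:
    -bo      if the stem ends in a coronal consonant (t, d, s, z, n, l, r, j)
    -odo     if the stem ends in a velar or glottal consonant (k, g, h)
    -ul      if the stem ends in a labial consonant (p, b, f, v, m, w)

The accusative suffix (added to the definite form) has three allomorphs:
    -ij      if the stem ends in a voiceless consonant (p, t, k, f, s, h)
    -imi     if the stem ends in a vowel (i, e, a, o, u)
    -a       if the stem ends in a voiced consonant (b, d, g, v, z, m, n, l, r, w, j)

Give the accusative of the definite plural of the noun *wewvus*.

wewvusvunboimi

*wewvus*: last vowel = /u/, a rounded vowel → -vun → *wewvusvun*.
The final consonant of the plural form *wewvusvun* is /n/, which is coronal, so the definite suffix is -bo, giving *wewvusvunbo*.
Since the final sound of the definite form *wewvusvunbo* is /o/ (a vowel), it takes -imi, giving *wewvusvunboimi*.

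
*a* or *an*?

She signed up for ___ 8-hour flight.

The indefinite article is chosen by the initial *sound* of the following word, not its spelling.
The number *8* is spoken "eight", beginning with /eɪt/ — a vowel sound.
So the article is *an*: She signed up for an 8-hour flight.

an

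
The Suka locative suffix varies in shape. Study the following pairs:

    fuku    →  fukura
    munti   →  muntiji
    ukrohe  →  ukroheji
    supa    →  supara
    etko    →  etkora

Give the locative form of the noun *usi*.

usiji

The pattern is front/back vowel harmony: -ji when the last vowel of the stem is a front vowel (*munti*, *ukrohe*); -ra when the last vowel of the stem is a back vowel (*fuku*, *supa*, *etko*).
*usi* — last vowel /i/ (a front vowel) → -ji → *usiji*.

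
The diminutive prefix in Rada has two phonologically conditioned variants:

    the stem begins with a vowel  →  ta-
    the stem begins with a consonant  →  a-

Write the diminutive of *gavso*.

The first sound of *gavso* is /g/, which is a consonant, so the prefix is a-, giving *agavso*.

agavso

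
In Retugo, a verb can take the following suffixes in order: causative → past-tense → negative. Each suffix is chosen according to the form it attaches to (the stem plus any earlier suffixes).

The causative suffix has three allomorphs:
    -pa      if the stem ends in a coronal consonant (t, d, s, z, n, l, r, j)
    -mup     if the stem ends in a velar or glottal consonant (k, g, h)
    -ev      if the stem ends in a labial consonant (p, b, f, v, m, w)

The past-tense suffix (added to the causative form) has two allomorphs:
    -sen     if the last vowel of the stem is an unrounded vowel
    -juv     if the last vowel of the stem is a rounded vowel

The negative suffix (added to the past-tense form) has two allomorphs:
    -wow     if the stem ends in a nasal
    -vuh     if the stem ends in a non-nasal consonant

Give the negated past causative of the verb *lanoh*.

lanohmupjuvvuh

*lanoh*: final consonant = /h/, velar/glottal → -mup → *lanohmup*.
The causative form *lanohmup* — last vowel /u/ (a rounded vowel) → -juv → *lanohmupjuv*.
Since the final consonant of the past-tense form *lanohmupjuv* is /v/ (non-nasal), it takes -vuh, giving *lanohmupjuvvuh*.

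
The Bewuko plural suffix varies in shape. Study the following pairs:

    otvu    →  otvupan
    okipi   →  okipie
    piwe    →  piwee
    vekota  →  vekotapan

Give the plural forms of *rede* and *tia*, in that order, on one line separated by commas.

redee, tiapan

The alternation tracks the last vowel of the stem — -e when the last vowel of the stem is a front vowel (*okipi*, *piwe*); -pan when the last vowel of the stem is a back vowel (*otvu*, *vekota*).
*rede* — last vowel /e/ (a front vowel) → -e → *redee*.
Since the last vowel of *tia* is /a/ (a back vowel), it takes -pan, giving *tiapan*.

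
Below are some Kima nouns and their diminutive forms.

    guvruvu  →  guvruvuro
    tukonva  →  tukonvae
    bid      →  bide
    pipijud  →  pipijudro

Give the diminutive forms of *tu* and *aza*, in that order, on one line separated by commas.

turo, azae

The suffix is conditioned by the last vowel: -ro when the last vowel of the stem is a rounded vowel (*guvruvu*, *pipijud*); -e when the last vowel of the stem is an unrounded vowel (*tukonva*, *bid*).
*tu* — last vowel /u/ (a rounded vowel) → -ro → *turo*.
Since the last vowel of *aza* is /a/ (an unrounded vowel), it takes -e, giving *azae*.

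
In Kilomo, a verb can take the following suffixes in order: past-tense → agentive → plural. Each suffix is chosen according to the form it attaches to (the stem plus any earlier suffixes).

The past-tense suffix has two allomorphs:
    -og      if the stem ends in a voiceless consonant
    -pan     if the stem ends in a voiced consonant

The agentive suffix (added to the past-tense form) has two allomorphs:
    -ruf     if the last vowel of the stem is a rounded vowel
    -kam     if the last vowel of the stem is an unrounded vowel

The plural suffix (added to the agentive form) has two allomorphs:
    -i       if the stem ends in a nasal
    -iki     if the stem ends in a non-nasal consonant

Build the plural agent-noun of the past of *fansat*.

fansatogrufiki

Since the final consonant of *fansat* is /t/ (voiceless), it takes -og, giving *fansatog*.
The last vowel of the past-tense form *fansatog* is /o/, which is a rounded vowel, so the agentive suffix is -ruf, giving *fansatogruf*.
The agentive form *fansatogruf*: final consonant = /f/, non-nasal → -iki → *fansatogrufiki*.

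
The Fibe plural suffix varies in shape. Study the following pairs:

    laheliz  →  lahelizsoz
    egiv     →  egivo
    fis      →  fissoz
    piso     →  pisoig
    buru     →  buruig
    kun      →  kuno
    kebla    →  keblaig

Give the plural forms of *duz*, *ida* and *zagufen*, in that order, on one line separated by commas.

The alternation tracks the final sound of the stem — -soz when the stem ends in a sibilant (*laheliz*, *fis*); -o when the stem ends in a non-sibilant consonant (*egiv*, *kun*); -ig when the stem ends in a vowel (*piso*, *buru*, *kebla*).
*duz* — final sound /z/ (a sibilant) → -soz → *duzsoz*.
*ida*: final sound = /a/, a vowel → -ig → *idaig*.
The final sound of *zagufen* is /n/, which is a non-sibilant consonant, so the suffix is -o, giving *zagufeno*.

duzsoz, idaig, zagufeno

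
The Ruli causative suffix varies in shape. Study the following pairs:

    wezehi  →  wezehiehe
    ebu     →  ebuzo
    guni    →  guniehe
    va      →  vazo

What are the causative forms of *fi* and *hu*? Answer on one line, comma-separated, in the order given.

fiehe, huzo

The suffix is conditioned by the last vowel: -ehe when the last vowel of the stem is a front vowel (*wezehi*, *guni*); -zo when the last vowel of the stem is a back vowel (*ebu*, *va*).
*fi* — last vowel /i/ (a front vowel) → -ehe → *fiehe*.
Since the last vowel of *hu* is /u/ (a back vowel), it takes -zo, giving *huzo*.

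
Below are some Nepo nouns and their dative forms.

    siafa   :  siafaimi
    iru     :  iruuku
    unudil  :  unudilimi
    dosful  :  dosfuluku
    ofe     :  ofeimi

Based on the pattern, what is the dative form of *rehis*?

rehisimi

The suffix is conditioned by the last vowel: -uku when the last vowel of the stem is a rounded vowel (*iru*, *dosful*); -imi when the last vowel of the stem is an unrounded vowel (*siafa*, *unudil*, *ofe*).
*rehis* — last vowel /i/ (an unrounded vowel) → -imi → *rehisimi*.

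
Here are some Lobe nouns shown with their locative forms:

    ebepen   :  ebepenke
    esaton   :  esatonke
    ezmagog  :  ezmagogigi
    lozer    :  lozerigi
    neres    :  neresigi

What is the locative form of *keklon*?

The alternation tracks the final consonant of the stem — -ke when the stem ends in a nasal (*ebepen*, *esaton*); -igi when the stem ends in a non-nasal consonant (*ezmagog*, *lozer*, *neres*).
Since the final consonant of *keklon* is /n/ (a nasal), it takes -ke, giving *keklonke*.

keklonke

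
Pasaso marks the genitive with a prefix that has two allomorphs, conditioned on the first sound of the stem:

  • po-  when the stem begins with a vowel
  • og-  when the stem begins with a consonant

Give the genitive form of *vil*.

Since the first sound of *vil* is /v/ (a consonant), it takes og-, giving *ogvil*.

ogvil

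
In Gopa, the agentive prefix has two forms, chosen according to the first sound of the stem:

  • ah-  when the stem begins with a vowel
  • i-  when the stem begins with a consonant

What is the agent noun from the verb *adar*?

ahadar

Since the first sound of *adar* is /a/ (a vowel), it takes ah-, giving *ahadar*.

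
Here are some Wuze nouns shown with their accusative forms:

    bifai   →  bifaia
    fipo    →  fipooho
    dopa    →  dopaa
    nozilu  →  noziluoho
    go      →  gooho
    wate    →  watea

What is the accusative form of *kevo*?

kevooho

Looking at the last vowel of each stem: -oho when the last vowel of the stem is a rounded vowel (*fipo*, *nozilu*, *go*); -a when the last vowel of the stem is an unrounded vowel (*bifai*, *dopa*, *wate*).
*kevo* — last vowel /o/ (a rounded vowel) → -oho → *kevooho*.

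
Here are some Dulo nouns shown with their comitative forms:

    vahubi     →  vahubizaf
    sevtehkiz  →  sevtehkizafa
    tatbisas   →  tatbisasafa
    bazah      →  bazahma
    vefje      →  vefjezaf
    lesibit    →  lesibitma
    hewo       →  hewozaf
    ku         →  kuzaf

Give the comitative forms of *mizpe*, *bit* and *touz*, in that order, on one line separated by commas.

The suffix is conditioned by the final sound: -afa when the stem ends in a sibilant (*sevtehkiz*, *tatbisas*); -ma when the stem ends in a non-sibilant consonant (*bazah*, *lesibit*); -zaf when the stem ends in a vowel (*vahubi*, *vefje*, *hewo*, *ku*).
Since the final sound of *mizpe* is /e/ (a vowel), it takes -zaf, giving *mizpezaf*.
Since the final sound of *bit* is /t/ (a non-sibilant consonant), it takes -ma, giving *bitma*.
Since the final sound of *touz* is /z/ (a sibilant), it takes -afa, giving *touzafa*.

mizpezaf, bitma, touzafa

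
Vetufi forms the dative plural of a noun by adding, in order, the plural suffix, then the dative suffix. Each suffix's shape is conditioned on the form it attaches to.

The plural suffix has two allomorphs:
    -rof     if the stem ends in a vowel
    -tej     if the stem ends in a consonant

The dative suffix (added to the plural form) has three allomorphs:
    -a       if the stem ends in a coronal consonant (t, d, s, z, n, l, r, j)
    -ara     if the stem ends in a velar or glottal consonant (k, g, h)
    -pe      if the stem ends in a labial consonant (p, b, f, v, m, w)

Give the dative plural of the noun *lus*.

lusteja

*lus* — final sound /s/ (a consonant) → -tej → *lustej*.
Since the final consonant of the plural form *lustej* is /j/ (coronal), it takes -a, giving *lusteja*.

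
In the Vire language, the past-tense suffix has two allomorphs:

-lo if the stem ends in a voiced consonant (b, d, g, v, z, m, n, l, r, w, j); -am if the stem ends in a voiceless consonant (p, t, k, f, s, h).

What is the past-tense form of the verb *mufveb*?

mufveblo

*mufveb* — final consonant /b/ (voiced) → -lo → *mufveblo*.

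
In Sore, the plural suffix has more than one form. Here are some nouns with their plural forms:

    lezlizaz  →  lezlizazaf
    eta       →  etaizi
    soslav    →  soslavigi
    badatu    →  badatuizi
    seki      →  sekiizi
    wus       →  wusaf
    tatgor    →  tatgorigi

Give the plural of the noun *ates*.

The suffix is conditioned by the final sound: -af when the stem ends in a sibilant (*lezlizaz*, *wus*); -igi when the stem ends in a non-sibilant consonant (*soslav*, *tatgor*); -izi when the stem ends in a vowel (*eta*, *badatu*, *seki*).
The final sound of *ates* is /s/, which is a sibilant, so the suffix is -af, giving *atesaf*.

atesaf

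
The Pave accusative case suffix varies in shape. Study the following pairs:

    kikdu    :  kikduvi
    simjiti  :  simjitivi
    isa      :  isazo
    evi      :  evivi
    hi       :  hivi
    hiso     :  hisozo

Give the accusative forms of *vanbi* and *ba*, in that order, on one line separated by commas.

vanbivi, bazo

The pattern is height harmony: -vi when the last vowel of the stem is a high vowel (*kikdu*, *simjiti*, *evi*, *hi*); -zo when the last vowel of the stem is a non-high vowel (*isa*, *hiso*).
*vanbi* — last vowel /i/ (a high vowel) → -vi → *vanbivi*.
Since the last vowel of *ba* is /a/ (a non-high vowel), it takes -zo, giving *bazo*.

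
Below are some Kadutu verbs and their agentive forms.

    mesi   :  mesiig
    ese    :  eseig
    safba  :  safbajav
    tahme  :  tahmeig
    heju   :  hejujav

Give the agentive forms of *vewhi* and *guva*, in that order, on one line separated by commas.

vewhiig, guvajav

Looking at the last vowel of each stem: -ig when the last vowel of the stem is a front vowel (*mesi*, *ese*, *tahme*); -jav when the last vowel of the stem is a back vowel (*safba*, *heju*).
*vewhi* — last vowel /i/ (a front vowel) → -ig → *vewhiig*.
The last vowel of *guva* is /a/, which is a back vowel, so the suffix is -jav, giving *guvajav*.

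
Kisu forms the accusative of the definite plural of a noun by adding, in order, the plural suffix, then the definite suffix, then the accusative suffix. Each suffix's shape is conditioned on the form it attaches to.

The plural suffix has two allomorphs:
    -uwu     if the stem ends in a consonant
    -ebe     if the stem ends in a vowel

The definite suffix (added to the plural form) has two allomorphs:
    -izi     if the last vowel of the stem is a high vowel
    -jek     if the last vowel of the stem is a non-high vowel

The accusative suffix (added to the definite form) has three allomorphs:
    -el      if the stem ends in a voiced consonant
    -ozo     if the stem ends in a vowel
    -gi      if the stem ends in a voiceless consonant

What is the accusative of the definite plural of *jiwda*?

jiwdaebejekgi

The final sound of *jiwda* is /a/, which is a vowel, so the plural suffix is -ebe, giving *jiwdaebe*.
The plural form *jiwdaebe*: last vowel = /e/, a non-high vowel → -jek → *jiwdaebejek*.
The definite form *jiwdaebejek*: final sound = /k/, a voiceless consonant → -gi → *jiwdaebejekgi*.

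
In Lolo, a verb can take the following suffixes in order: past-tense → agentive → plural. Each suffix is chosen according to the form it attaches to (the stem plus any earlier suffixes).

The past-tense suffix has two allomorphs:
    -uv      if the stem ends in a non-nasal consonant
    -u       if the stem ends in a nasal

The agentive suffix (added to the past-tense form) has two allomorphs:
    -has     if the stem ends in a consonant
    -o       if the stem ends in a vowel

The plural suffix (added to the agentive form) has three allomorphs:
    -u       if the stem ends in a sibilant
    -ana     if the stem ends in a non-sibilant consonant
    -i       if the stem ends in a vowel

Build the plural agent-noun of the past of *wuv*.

wuvuvhasu

*wuv* — final consonant /v/ (non-nasal) → -uv → *wuvuv*.
Since the final sound of the past-tense form *wuvuv* is /v/ (a consonant), it takes -has, giving *wuvuvhas*.
Since the final sound of the agentive form *wuvuvhas* is /s/ (a sibilant), it takes -u, giving *wuvuvhasu*.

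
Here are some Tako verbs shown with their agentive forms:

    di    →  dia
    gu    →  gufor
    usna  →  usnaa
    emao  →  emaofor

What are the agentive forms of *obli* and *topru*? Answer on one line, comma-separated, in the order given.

oblia, toprufor

The suffix is conditioned by the last vowel: -for when the last vowel of the stem is a rounded vowel (*gu*, *emao*); -a when the last vowel of the stem is an unrounded vowel (*di*, *usna*).
Since the last vowel of *obli* is /i/ (an unrounded vowel), it takes -a, giving *oblia*.
The last vowel of *topru* is /u/, which is a rounded vowel, so the suffix is -for, giving *toprufor*.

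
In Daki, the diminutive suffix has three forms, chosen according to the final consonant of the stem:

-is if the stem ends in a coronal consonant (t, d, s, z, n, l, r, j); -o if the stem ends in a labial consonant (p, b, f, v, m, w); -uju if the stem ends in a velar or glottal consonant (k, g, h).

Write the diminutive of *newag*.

*newag* — final consonant /g/ (velar/glottal) → -uju → *newaguju*.

newaguju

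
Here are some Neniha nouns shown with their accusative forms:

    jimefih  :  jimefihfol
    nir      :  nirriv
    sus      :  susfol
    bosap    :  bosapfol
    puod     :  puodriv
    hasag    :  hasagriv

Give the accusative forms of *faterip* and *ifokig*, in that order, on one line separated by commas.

fateripfol, ifokigriv

Looking at the final consonant of each stem: -fol when the stem ends in a voiceless consonant (*jimefih*, *sus*, *bosap*); -riv when the stem ends in a voiced consonant (*nir*, *puod*, *hasag*).
*faterip*: final consonant = /p/, voiceless → -fol → *fateripfol*.
The final consonant of *ifokig* is /g/, which is voiced, so the suffix is -riv, giving *ifokigriv*.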